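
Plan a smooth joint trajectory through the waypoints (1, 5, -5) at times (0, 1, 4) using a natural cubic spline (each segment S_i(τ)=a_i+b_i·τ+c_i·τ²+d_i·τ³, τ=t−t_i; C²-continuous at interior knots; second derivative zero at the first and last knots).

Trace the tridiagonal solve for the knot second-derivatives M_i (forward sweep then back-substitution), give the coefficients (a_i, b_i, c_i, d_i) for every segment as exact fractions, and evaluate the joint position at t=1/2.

  seg 0: a=1 b=59/12 c=0 d=-11/12
  seg 1: a=5 b=13/6 c=-11/4 d=11/36
S(1/2) = 107/32

Δ: Δ0=4, Δ1=-10/3
row 1: diag=8, rhs=-44; c'=3/8, d'=-11/2
back: M1=-11/2
M: M0=0, M1=-11/2, M2=0
seg 0: a=1, c=M0/2=0, d=(M1−M0)/(6·1)=-11/12, b=Δ0−h0·(2M0+M1)/6=59/12
seg 1: a=5, c=M1/2=-11/4, d=(M2−M1)/(6·3)=11/36, b=Δ1−h1·(2M1+M2)/6=13/6
t_q=1/2 → seg 0, τ=1/2; S=1+59/12·τ+0·τ²+-11/12·τ³=107/32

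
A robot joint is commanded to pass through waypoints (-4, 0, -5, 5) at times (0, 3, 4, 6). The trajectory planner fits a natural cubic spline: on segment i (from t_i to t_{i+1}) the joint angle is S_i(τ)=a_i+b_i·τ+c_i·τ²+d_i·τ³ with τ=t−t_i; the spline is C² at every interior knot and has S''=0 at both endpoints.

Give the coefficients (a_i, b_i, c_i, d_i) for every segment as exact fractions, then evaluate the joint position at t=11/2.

  seg 0: a=-4 b=620/141 c=0 d=-16/47
  seg 1: a=0 b=-676/141 c=-144/47 d=403/141
  seg 2: a=-5 b=-331/141 c=259/47 d=-259/282
S(11/2) = 585/752

Δ: Δ0=4/3, Δ1=-5, Δ2=5
row 1: diag=8, rhs=-38; c'=1/8, d'=-19/4
row 2: denom=6−1·1/8=47/8; d'=(60−1·-19/4)/(47/8)=518/47
back: M2=518/47
back: M1=-19/4−1/8·518/47=-288/47
M: M0=0, M1=-288/47, M2=518/47, M3=0
seg 0: a=-4, c=M0/2=0, d=(M1−M0)/(6·3)=-16/47, b=Δ0−h0·(2M0+M1)/6=620/141
seg 1: a=0, c=M1/2=-144/47, d=(M2−M1)/(6·1)=403/141, b=Δ1−h1·(2M1+M2)/6=-676/141
seg 2: a=-5, c=M2/2=259/47, d=(M3−M2)/(6·2)=-259/282, b=Δ2−h2·(2M2+M3)/6=-331/141
t_q=11/2 → seg 2, τ=3/2; S=-5+-331/141·τ+259/47·τ²+-259/282·τ³=585/752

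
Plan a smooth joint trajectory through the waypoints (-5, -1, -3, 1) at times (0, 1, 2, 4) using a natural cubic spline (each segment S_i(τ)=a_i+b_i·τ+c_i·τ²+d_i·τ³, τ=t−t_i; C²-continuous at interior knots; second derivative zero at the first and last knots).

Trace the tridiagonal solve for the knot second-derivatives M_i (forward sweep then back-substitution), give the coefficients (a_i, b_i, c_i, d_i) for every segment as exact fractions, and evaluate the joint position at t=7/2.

  seg 0: a=-5 b=132/23 c=0 d=-40/23
  seg 1: a=-1 b=12/23 c=-120/23 d=62/23
  seg 2: a=-3 b=-42/23 c=66/23 d=-11/23
S(7/2) = -165/184

Δ: Δ0=4, Δ1=-2, Δ2=2
row 1: diag=4, rhs=-36; c'=1/4, d'=-9
row 2: denom=6−1·1/4=23/4; d'=(24−1·-9)/(23/4)=132/23
back: M2=132/23
back: M1=-9−1/4·132/23=-240/23
M: M0=0, M1=-240/23, M2=132/23, M3=0
seg 0: a=-5, c=M0/2=0, d=(M1−M0)/(6·1)=-40/23, b=Δ0−h0·(2M0+M1)/6=132/23
seg 1: a=-1, c=M1/2=-120/23, d=(M2−M1)/(6·1)=62/23, b=Δ1−h1·(2M1+M2)/6=12/23
seg 2: a=-3, c=M2/2=66/23, d=(M3−M2)/(6·2)=-11/23, b=Δ2−h2·(2M2+M3)/6=-42/23
t_q=7/2 → seg 2, τ=3/2; S=-3+-42/23·τ+66/23·τ²+-11/23·τ³=-165/184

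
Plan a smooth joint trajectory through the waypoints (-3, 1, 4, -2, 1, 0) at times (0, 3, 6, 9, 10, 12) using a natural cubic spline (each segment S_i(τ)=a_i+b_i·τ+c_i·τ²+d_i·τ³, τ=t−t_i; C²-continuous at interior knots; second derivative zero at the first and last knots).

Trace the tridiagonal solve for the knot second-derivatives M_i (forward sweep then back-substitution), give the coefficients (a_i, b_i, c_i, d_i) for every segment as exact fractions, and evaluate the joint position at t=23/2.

  seg 0: a=-3 b=3955/3798 c=0 d=1109/34182
  seg 1: a=1 b=3641/1899 c=1109/3798 d=-6811/34182
  seg 2: a=4 b=-6497/3798 c=-2851/1899 d=16007/34182
  seg 3: a=-2 b=3656/1899 c=1145/422 d=-6223/3798
  seg 4: a=1 b=9253/3798 c=-1394/633 d=697/1899
S(23/2) = 4751/5064

Δ: Δ0=4/3, Δ1=1, Δ2=-2, Δ3=3, Δ4=-1/2
row 1: diag=12, rhs=-2; c'=1/4, d'=-1/6
row 2: denom=12−3·1/4=45/4; d'=(-18−3·-1/6)/(45/4)=-14/9
row 3: denom=8−3·4/15=36/5; d'=(30−3·-14/9)/(36/5)=130/27
row 4: denom=6−1·5/36=211/36; d'=(-21−1·130/27)/(211/36)=-2788/633
back: M4=-2788/633
back: M3=130/27−5/36·-2788/633=1145/211
back: M2=-14/9−4/15·1145/211=-5702/1899
back: M1=-1/6−1/4·-5702/1899=1109/1899
M: M0=0, M1=1109/1899, M2=-5702/1899, M3=1145/211, M4=-2788/633, M5=0
seg 0: a=-3, c=M0/2=0, d=(M1−M0)/(6·3)=1109/34182, b=Δ0−h0·(2M0+M1)/6=3955/3798
seg 1: a=1, c=M1/2=1109/3798, d=(M2−M1)/(6·3)=-6811/34182, b=Δ1−h1·(2M1+M2)/6=3641/1899
seg 2: a=4, c=M2/2=-2851/1899, d=(M3−M2)/(6·3)=16007/34182, b=Δ2−h2·(2M2+M3)/6=-6497/3798
seg 3: a=-2, c=M3/2=1145/422, d=(M4−M3)/(6·1)=-6223/3798, b=Δ3−h3·(2M3+M4)/6=3656/1899
seg 4: a=1, c=M4/2=-1394/633, d=(M5−M4)/(6·2)=697/1899, b=Δ4−h4·(2M4+M5)/6=9253/3798
t_q=23/2 → seg 4, τ=3/2; S=1+9253/3798·τ+-1394/633·τ²+697/1899·τ³=4751/5064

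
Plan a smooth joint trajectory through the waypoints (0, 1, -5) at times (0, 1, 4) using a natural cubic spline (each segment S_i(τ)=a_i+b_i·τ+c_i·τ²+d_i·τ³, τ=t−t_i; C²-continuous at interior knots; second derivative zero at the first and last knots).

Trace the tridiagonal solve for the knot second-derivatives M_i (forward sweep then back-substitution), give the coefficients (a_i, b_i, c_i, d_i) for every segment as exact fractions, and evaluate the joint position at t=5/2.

  seg 0: a=0 b=11/8 c=0 d=-3/8
  seg 1: a=1 b=1/4 c=-9/8 d=1/8
S(5/2) = -47/64

Δ: Δ0=1, Δ1=-2
row 1: diag=8, rhs=-18; c'=3/8, d'=-9/4
back: M1=-9/4
M: M0=0, M1=-9/4, M2=0
seg 0: a=0, c=M0/2=0, d=(M1−M0)/(6·1)=-3/8, b=Δ0−h0·(2M0+M1)/6=11/8
seg 1: a=1, c=M1/2=-9/8, d=(M2−M1)/(6·3)=1/8, b=Δ1−h1·(2M1+M2)/6=1/4
t_q=5/2 → seg 1, τ=3/2; S=1+1/4·τ+-9/8·τ²+1/8·τ³=-47/64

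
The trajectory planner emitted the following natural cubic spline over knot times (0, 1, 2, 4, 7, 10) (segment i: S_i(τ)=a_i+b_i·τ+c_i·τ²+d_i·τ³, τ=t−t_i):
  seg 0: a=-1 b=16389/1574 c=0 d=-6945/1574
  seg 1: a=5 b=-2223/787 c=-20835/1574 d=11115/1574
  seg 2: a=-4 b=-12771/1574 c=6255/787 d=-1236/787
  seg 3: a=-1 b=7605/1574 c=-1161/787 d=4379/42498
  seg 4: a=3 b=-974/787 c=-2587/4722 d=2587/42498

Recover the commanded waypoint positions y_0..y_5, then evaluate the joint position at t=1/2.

y_0=-1 y_1=5 y_2=-4 y_3=-1 y_4=3 y_5=-4
S(1/2) = 46019/12592

y_0 = S_0(0) = a_0 = -1
y_1 = S_1(0) = a_1 = 5
y_2 = S_2(0) = a_2 = -4
y_3 = S_3(0) = a_3 = -1
y_4 = S_4(0) = a_4 = 3
y_5 = S_4(3) = -4
t_q=1/2 is in segment 0 (τ=1/2); S_0(τ)=46019/12592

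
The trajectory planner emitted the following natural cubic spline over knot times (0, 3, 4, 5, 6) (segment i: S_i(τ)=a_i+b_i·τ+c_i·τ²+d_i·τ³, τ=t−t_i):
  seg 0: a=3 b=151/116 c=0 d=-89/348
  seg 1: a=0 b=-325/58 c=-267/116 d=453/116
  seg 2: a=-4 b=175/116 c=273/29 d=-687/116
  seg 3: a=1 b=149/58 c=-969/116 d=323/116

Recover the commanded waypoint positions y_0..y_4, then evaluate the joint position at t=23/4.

y_0 = S_0(0) = a_0 = 3
y_1 = S_1(0) = a_1 = 0
y_2 = S_2(0) = a_2 = -4
y_3 = S_3(0) = a_3 = 1
y_4 = S_3(1) = -2
t_q=23/4 is in segment 3 (τ=3/4); S_3(τ)=-4435/7424

y_0=3 y_1=0 y_2=-4 y_3=1 y_4=-2
S(23/4) = -4435/7424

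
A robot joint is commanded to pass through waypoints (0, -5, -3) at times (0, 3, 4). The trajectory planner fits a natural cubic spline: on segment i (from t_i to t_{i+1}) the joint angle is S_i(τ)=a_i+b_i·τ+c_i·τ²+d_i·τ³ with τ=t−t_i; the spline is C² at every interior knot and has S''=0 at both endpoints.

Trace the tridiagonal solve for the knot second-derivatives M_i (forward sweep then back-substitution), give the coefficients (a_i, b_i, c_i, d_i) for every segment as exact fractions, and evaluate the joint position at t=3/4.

  seg 0: a=0 b=-73/24 c=0 d=11/72
  seg 1: a=-5 b=13/12 c=11/8 d=-11/24
S(3/4) = -1135/512

Δ: Δ0=-5/3, Δ1=2
row 1: diag=8, rhs=22; c'=1/8, d'=11/4
back: M1=11/4
M: M0=0, M1=11/4, M2=0
seg 0: a=0, c=M0/2=0, d=(M1−M0)/(6·3)=11/72, b=Δ0−h0·(2M0+M1)/6=-73/24
seg 1: a=-5, c=M1/2=11/8, d=(M2−M1)/(6·1)=-11/24, b=Δ1−h1·(2M1+M2)/6=13/12
t_q=3/4 → seg 0, τ=3/4; S=0+-73/24·τ+0·τ²+11/72·τ³=-1135/512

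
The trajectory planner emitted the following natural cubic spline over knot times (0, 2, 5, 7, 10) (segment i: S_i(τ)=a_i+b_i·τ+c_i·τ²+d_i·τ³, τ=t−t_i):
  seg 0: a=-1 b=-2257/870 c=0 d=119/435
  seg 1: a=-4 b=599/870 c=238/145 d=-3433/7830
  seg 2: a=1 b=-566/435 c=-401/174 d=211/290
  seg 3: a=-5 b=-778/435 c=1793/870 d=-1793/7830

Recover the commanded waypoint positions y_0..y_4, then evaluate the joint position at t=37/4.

y_0 = S_0(0) = a_0 = -1
y_1 = S_1(0) = a_1 = -4
y_2 = S_2(0) = a_2 = 1
y_3 = S_3(0) = a_3 = -5
y_4 = S_3(3) = 2
t_q=37/4 is in segment 3 (τ=9/4); S_3(τ)=-4451/3712

y_0=-1 y_1=-4 y_2=1 y_3=-5 y_4=2
S(37/4) = -4451/3712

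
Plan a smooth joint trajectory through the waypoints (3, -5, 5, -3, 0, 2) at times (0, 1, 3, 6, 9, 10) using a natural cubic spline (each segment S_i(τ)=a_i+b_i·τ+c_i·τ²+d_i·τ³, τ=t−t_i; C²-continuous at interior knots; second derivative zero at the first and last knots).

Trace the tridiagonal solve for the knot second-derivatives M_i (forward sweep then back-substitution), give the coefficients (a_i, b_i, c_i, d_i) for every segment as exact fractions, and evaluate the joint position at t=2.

Δ: Δ0=-8, Δ1=5, Δ2=-8/3, Δ3=1, Δ4=2
row 1: diag=6, rhs=78; c'=1/3, d'=13
row 2: denom=10−2·1/3=28/3; d'=(-46−2·13)/(28/3)=-54/7
row 3: denom=12−3·9/28=309/28; d'=(22−3·-54/7)/(309/28)=1264/309
row 4: denom=8−3·28/103=740/103; d'=(6−3·1264/309)/(740/103)=-323/370
back: M4=-323/370
back: M3=1264/309−28/103·-323/370=2402/555
back: M2=-54/7−9/28·2402/555=-3369/370
back: M1=13−1/3·-3369/370=5933/370
M: M0=0, M1=5933/370, M2=-3369/370, M3=2402/555, M4=-323/370, M5=0
seg 0: a=3, c=M0/2=0, d=(M1−M0)/(6·1)=5933/2220, b=Δ0−h0·(2M0+M1)/6=-23693/2220
seg 1: a=-5, c=M1/2=5933/740, d=(M2−M1)/(6·2)=-4651/2220, b=Δ1−h1·(2M1+M2)/6=-2947/1110
seg 2: a=5, c=M2/2=-3369/740, d=(M3−M2)/(6·3)=403/540, b=Δ2−h2·(2M2+M3)/6=949/222
seg 3: a=-3, c=M3/2=1201/555, d=(M4−M3)/(6·3)=-5773/19980, b=Δ3−h3·(2M3+M4)/6=-6419/2220
seg 4: a=0, c=M4/2=-323/740, d=(M5−M4)/(6·1)=323/2220, b=Δ4−h4·(2M4+M5)/6=2543/1110
t_q=2 → seg 1, τ=1; S=-5+-2947/1110·τ+5933/740·τ²+-4651/2220·τ³=-641/370

  seg 0: a=3 b=-23693/2220 c=0 d=5933/2220
  seg 1: a=-5 b=-2947/1110 c=5933/740 d=-4651/2220
  seg 2: a=5 b=949/222 c=-3369/740 d=403/540
  seg 3: a=-3 b=-6419/2220 c=1201/555 d=-5773/19980
  seg 4: a=0 b=2543/1110 c=-323/740 d=323/2220
S(2) = -641/370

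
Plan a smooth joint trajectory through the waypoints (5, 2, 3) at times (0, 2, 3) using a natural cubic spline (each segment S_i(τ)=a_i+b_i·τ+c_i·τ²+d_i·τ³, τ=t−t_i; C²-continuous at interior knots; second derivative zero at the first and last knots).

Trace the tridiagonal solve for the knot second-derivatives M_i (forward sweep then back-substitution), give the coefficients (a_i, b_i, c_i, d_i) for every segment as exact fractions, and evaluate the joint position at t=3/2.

Δ: Δ0=-3/2, Δ1=1
row 1: diag=6, rhs=15; c'=1/6, d'=5/2
back: M1=5/2
M: M0=0, M1=5/2, M2=0
seg 0: a=5, c=M0/2=0, d=(M1−M0)/(6·2)=5/24, b=Δ0−h0·(2M0+M1)/6=-7/3
seg 1: a=2, c=M1/2=5/4, d=(M2−M1)/(6·1)=-5/12, b=Δ1−h1·(2M1+M2)/6=1/6
t_q=3/2 → seg 0, τ=3/2; S=5+-7/3·τ+0·τ²+5/24·τ³=141/64

  seg 0: a=5 b=-7/3 c=0 d=5/24
  seg 1: a=2 b=1/6 c=5/4 d=-5/12
S(3/2) = 141/64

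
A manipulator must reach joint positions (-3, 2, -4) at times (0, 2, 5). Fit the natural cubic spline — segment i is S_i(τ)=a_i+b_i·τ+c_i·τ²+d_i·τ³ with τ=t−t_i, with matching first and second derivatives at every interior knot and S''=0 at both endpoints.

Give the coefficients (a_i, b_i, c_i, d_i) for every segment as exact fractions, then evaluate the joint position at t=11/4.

Δ: Δ0=5/2, Δ1=-2
row 1: diag=10, rhs=-27; c'=3/10, d'=-27/10
back: M1=-27/10
M: M0=0, M1=-27/10, M2=0
seg 0: a=-3, c=M0/2=0, d=(M1−M0)/(6·2)=-9/40, b=Δ0−h0·(2M0+M1)/6=17/5
seg 1: a=2, c=M1/2=-27/20, d=(M2−M1)/(6·3)=3/20, b=Δ1−h1·(2M1+M2)/6=7/10
t_q=11/4 → seg 1, τ=3/4; S=2+7/10·τ+-27/20·τ²+3/20·τ³=2341/1280

  seg 0: a=-3 b=17/5 c=0 d=-9/40
  seg 1: a=2 b=7/10 c=-27/20 d=3/20
S(11/4) = 2341/1280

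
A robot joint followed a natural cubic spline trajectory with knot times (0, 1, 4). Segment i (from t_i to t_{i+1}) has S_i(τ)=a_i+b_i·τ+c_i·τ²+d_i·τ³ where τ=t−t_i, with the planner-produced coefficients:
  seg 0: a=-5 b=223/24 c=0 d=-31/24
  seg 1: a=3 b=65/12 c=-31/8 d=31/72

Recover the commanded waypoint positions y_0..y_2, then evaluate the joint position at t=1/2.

y_0=-5 y_1=3 y_2=-4
S(1/2) = -33/64

y_0 = S_0(0) = a_0 = -5
y_1 = S_1(0) = a_1 = 3
y_2 = S_1(3) = -4
t_q=1/2 is in segment 0 (τ=1/2); S_0(τ)=-33/64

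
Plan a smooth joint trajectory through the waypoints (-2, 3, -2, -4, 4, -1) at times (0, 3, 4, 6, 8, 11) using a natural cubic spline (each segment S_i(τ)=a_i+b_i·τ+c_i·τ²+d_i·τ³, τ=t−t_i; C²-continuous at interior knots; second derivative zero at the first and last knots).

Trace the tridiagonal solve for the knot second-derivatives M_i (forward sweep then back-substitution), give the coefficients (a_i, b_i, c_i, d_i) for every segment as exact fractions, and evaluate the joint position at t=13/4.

Δ: Δ0=5/3, Δ1=-5, Δ2=-1, Δ3=4, Δ4=-5/3
row 1: diag=8, rhs=-40; c'=1/8, d'=-5
row 2: denom=6−1·1/8=47/8; d'=(24−1·-5)/(47/8)=232/47
row 3: denom=8−2·16/47=344/47; d'=(30−2·232/47)/(344/47)=11/4
row 4: denom=10−2·47/172=813/86; d'=(-34−2·11/4)/(813/86)=-3397/813
back: M4=-3397/813
back: M3=11/4−47/172·-3397/813=3164/813
back: M2=232/47−16/47·3164/813=2936/813
back: M1=-5−1/8·2936/813=-4432/813
M: M0=0, M1=-4432/813, M2=2936/813, M3=3164/813, M4=-3397/813, M5=0
seg 0: a=-2, c=M0/2=0, d=(M1−M0)/(6·3)=-2216/7317, b=Δ0−h0·(2M0+M1)/6=3571/813
seg 1: a=3, c=M1/2=-2216/813, d=(M2−M1)/(6·1)=1228/813, b=Δ1−h1·(2M1+M2)/6=-3077/813
seg 2: a=-2, c=M2/2=1468/813, d=(M3−M2)/(6·2)=19/813, b=Δ2−h2·(2M2+M3)/6=-1275/271
seg 3: a=-4, c=M3/2=1582/813, d=(M4−M3)/(6·2)=-729/1084, b=Δ3−h3·(2M3+M4)/6=2275/813
seg 4: a=4, c=M4/2=-3397/1626, d=(M5−M4)/(6·3)=3397/14634, b=Δ4−h4·(2M4+M5)/6=2042/813
t_q=13/4 → seg 1, τ=1/4; S=3+-3077/813·τ+-2216/813·τ²+1228/813·τ³=8269/4336

  seg 0: a=-2 b=3571/813 c=0 d=-2216/7317
  seg 1: a=3 b=-3077/813 c=-2216/813 d=1228/813
  seg 2: a=-2 b=-1275/271 c=1468/813 d=19/813
  seg 3: a=-4 b=2275/813 c=1582/813 d=-729/1084
  seg 4: a=4 b=2042/813 c=-3397/1626 d=3397/14634
S(13/4) = 8269/4336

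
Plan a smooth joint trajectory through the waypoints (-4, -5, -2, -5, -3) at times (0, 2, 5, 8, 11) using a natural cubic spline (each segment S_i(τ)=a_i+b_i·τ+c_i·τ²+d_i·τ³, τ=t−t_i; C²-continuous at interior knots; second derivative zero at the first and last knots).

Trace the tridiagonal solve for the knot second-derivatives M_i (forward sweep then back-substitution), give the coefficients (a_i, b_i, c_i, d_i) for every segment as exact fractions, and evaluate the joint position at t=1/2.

Δ: Δ0=-1/2, Δ1=1, Δ2=-1, Δ3=2/3
row 1: diag=10, rhs=9; c'=3/10, d'=9/10
row 2: denom=12−3·3/10=111/10; d'=(-12−3·9/10)/(111/10)=-49/37
row 3: denom=12−3·10/37=414/37; d'=(10−3·-49/37)/(414/37)=517/414
back: M3=517/414
back: M2=-49/37−10/37·517/414=-344/207
back: M1=9/10−3/10·-344/207=193/138
M: M0=0, M1=193/138, M2=-344/207, M3=517/414, M4=0
seg 0: a=-4, c=M0/2=0, d=(M1−M0)/(6·2)=193/1656, b=Δ0−h0·(2M0+M1)/6=-200/207
seg 1: a=-5, c=M1/2=193/276, d=(M2−M1)/(6·3)=-1267/7452, b=Δ1−h1·(2M1+M2)/6=179/414
seg 2: a=-2, c=M2/2=-172/207, d=(M3−M2)/(6·3)=1205/7452, b=Δ2−h2·(2M2+M3)/6=31/828
seg 3: a=-5, c=M3/2=517/828, d=(M4−M3)/(6·3)=-517/7452, b=Δ3−h3·(2M3+M4)/6=-241/414
t_q=1/2 → seg 0, τ=1/2; S=-4+-200/207·τ+0·τ²+193/1656·τ³=-19733/4416

  seg 0: a=-4 b=-200/207 c=0 d=193/1656
  seg 1: a=-5 b=179/414 c=193/276 d=-1267/7452
  seg 2: a=-2 b=31/828 c=-172/207 d=1205/7452
  seg 3: a=-5 b=-241/414 c=517/828 d=-517/7452
S(1/2) = -19733/4416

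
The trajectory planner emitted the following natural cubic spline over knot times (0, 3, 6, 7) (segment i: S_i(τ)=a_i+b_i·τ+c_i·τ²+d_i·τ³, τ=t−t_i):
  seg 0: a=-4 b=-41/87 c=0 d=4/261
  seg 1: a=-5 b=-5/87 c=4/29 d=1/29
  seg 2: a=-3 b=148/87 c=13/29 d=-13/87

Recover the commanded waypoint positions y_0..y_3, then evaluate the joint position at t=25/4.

y_0 = S_0(0) = a_0 = -4
y_1 = S_1(0) = a_1 = -5
y_2 = S_2(0) = a_2 = -3
y_3 = S_2(1) = -1
t_q=25/4 is in segment 2 (τ=1/4); S_2(τ)=-4731/1856

y_0=-4 y_1=-5 y_2=-3 y_3=-1
S(25/4) = -4731/1856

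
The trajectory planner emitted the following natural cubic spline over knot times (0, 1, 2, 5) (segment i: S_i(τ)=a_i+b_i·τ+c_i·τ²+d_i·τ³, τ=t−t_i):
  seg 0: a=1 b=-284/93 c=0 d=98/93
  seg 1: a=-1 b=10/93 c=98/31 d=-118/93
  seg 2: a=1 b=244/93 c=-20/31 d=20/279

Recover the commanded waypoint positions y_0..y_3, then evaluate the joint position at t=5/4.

y_0=1 y_1=-1 y_2=1 y_3=5
S(5/4) = -789/992

y_0 = S_0(0) = a_0 = 1
y_1 = S_1(0) = a_1 = -1
y_2 = S_2(0) = a_2 = 1
y_3 = S_2(3) = 5
t_q=5/4 is in segment 1 (τ=1/4); S_1(τ)=-789/992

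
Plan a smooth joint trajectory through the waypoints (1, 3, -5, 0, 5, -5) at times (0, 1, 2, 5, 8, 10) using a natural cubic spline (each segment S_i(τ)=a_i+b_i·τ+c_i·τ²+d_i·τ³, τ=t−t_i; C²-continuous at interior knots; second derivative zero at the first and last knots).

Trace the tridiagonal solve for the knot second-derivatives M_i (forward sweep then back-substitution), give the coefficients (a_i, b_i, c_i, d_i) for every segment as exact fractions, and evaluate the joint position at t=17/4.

  seg 0: a=1 b=15155/3081 c=0 d=-8993/3081
  seg 1: a=3 b=-11824/3081 c=-8993/1027 d=14155/3081
  seg 2: a=-5 b=-23317/3081 c=5162/1027 d=-6002/9243
  seg 3: a=0 b=15581/3081 c=-840/1027 d=-74/711
  seg 4: a=5 b=-8197/3081 c=-1802/1027 d=901/3081
S(17/4) = -130765/32864

Δ: Δ0=2, Δ1=-8, Δ2=5/3, Δ3=5/3, Δ4=-5
row 1: diag=4, rhs=-60; c'=1/4, d'=-15
row 2: denom=8−1·1/4=31/4; d'=(58−1·-15)/(31/4)=292/31
row 3: denom=12−3·12/31=336/31; d'=(0−3·292/31)/(336/31)=-73/28
row 4: denom=10−3·31/112=1027/112; d'=(-40−3·-73/28)/(1027/112)=-3604/1027
back: M4=-3604/1027
back: M3=-73/28−31/112·-3604/1027=-1680/1027
back: M2=292/31−12/31·-1680/1027=10324/1027
back: M1=-15−1/4·10324/1027=-17986/1027
M: M0=0, M1=-17986/1027, M2=10324/1027, M3=-1680/1027, M4=-3604/1027, M5=0
seg 0: a=1, c=M0/2=0, d=(M1−M0)/(6·1)=-8993/3081, b=Δ0−h0·(2M0+M1)/6=15155/3081
seg 1: a=3, c=M1/2=-8993/1027, d=(M2−M1)/(6·1)=14155/3081, b=Δ1−h1·(2M1+M2)/6=-11824/3081
seg 2: a=-5, c=M2/2=5162/1027, d=(M3−M2)/(6·3)=-6002/9243, b=Δ2−h2·(2M2+M3)/6=-23317/3081
seg 3: a=0, c=M3/2=-840/1027, d=(M4−M3)/(6·3)=-74/711, b=Δ3−h3·(2M3+M4)/6=15581/3081
seg 4: a=5, c=M4/2=-1802/1027, d=(M5−M4)/(6·2)=901/3081, b=Δ4−h4·(2M4+M5)/6=-8197/3081
t_q=17/4 → seg 2, τ=9/4; S=-5+-23317/3081·τ+5162/1027·τ²+-6002/9243·τ³=-130765/32864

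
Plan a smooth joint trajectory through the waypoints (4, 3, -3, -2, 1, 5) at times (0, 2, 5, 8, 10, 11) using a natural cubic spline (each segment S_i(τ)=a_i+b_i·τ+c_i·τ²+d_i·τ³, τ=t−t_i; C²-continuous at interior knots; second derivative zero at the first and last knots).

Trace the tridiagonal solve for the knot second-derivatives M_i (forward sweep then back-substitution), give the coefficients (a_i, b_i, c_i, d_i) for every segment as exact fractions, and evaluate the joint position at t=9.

  seg 0: a=4 b=-59/1419 c=0 d=-1301/11352
  seg 1: a=3 b=-4021/2838 c=-1301/1892 d=8399/51084
  seg 2: a=-3 b=-6263/5676 c=1124/1419 d=-5333/51084
  seg 3: a=-2 b=2357/2838 c=-279/1892 d=2737/11352
  seg 4: a=1 b=4447/1419 c=1229/946 d=-1229/2838
S(9) = -4071/3784

Δ: Δ0=-1/2, Δ1=-2, Δ2=1/3, Δ3=3/2, Δ4=4
row 1: diag=10, rhs=-9; c'=3/10, d'=-9/10
row 2: denom=12−3·3/10=111/10; d'=(14−3·-9/10)/(111/10)=167/111
row 3: denom=10−3·10/37=340/37; d'=(7−3·167/111)/(340/37)=23/85
row 4: denom=6−2·37/170=473/85; d'=(15−2·23/85)/(473/85)=1229/473
back: M4=1229/473
back: M3=23/85−37/170·1229/473=-279/946
back: M2=167/111−10/37·-279/946=2248/1419
back: M1=-9/10−3/10·2248/1419=-1301/946
M: M0=0, M1=-1301/946, M2=2248/1419, M3=-279/946, M4=1229/473, M5=0
seg 0: a=4, c=M0/2=0, d=(M1−M0)/(6·2)=-1301/11352, b=Δ0−h0·(2M0+M1)/6=-59/1419
seg 1: a=3, c=M1/2=-1301/1892, d=(M2−M1)/(6·3)=8399/51084, b=Δ1−h1·(2M1+M2)/6=-4021/2838
seg 2: a=-3, c=M2/2=1124/1419, d=(M3−M2)/(6·3)=-5333/51084, b=Δ2−h2·(2M2+M3)/6=-6263/5676
seg 3: a=-2, c=M3/2=-279/1892, d=(M4−M3)/(6·2)=2737/11352, b=Δ3−h3·(2M3+M4)/6=2357/2838
seg 4: a=1, c=M4/2=1229/946, d=(M5−M4)/(6·1)=-1229/2838, b=Δ4−h4·(2M4+M5)/6=4447/1419
t_q=9 → seg 3, τ=1; S=-2+2357/2838·τ+-279/1892·τ²+2737/11352·τ³=-4071/3784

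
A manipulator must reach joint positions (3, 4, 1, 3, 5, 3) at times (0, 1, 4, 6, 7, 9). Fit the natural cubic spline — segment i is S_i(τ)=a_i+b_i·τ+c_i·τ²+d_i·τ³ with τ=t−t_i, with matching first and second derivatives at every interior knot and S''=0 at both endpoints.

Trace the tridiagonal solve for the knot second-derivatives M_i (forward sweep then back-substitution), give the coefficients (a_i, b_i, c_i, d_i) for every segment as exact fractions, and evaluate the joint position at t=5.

  seg 0: a=3 b=3101/2293 c=0 d=-808/2293
  seg 1: a=4 b=677/2293 c=-2424/2293 d=478/2293
  seg 2: a=1 b=-961/2293 c=1878/2293 d=-251/4586
  seg 3: a=3 b=5045/2293 c=1125/2293 d=-1584/2293
  seg 4: a=5 b=2543/2293 c=-3627/2293 d=1209/4586
S(5) = 6169/4586

Δ: Δ0=1, Δ1=-1, Δ2=1, Δ3=2, Δ4=-1
row 1: diag=8, rhs=-12; c'=3/8, d'=-3/2
row 2: denom=10−3·3/8=71/8; d'=(12−3·-3/2)/(71/8)=132/71
row 3: denom=6−2·16/71=394/71; d'=(6−2·132/71)/(394/71)=81/197
row 4: denom=6−1·71/394=2293/394; d'=(-18−1·81/197)/(2293/394)=-7254/2293
back: M4=-7254/2293
back: M3=81/197−71/394·-7254/2293=2250/2293
back: M2=132/71−16/71·2250/2293=3756/2293
back: M1=-3/2−3/8·3756/2293=-4848/2293
M: M0=0, M1=-4848/2293, M2=3756/2293, M3=2250/2293, M4=-7254/2293, M5=0
seg 0: a=3, c=M0/2=0, d=(M1−M0)/(6·1)=-808/2293, b=Δ0−h0·(2M0+M1)/6=3101/2293
seg 1: a=4, c=M1/2=-2424/2293, d=(M2−M1)/(6·3)=478/2293, b=Δ1−h1·(2M1+M2)/6=677/2293
seg 2: a=1, c=M2/2=1878/2293, d=(M3−M2)/(6·2)=-251/4586, b=Δ2−h2·(2M2+M3)/6=-961/2293
seg 3: a=3, c=M3/2=1125/2293, d=(M4−M3)/(6·1)=-1584/2293, b=Δ3−h3·(2M3+M4)/6=5045/2293
seg 4: a=5, c=M4/2=-3627/2293, d=(M5−M4)/(6·2)=1209/4586, b=Δ4−h4·(2M4+M5)/6=2543/2293
t_q=5 → seg 2, τ=1; S=1+-961/2293·τ+1878/2293·τ²+-251/4586·τ³=6169/4586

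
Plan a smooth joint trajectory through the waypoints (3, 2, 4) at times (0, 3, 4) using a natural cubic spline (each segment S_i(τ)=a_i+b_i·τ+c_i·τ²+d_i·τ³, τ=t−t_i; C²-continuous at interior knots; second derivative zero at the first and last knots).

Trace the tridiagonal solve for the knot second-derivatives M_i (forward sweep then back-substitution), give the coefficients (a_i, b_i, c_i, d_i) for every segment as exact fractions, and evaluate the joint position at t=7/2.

Δ: Δ0=-1/3, Δ1=2
row 1: diag=8, rhs=14; c'=1/8, d'=7/4
back: M1=7/4
M: M0=0, M1=7/4, M2=0
seg 0: a=3, c=M0/2=0, d=(M1−M0)/(6·3)=7/72, b=Δ0−h0·(2M0+M1)/6=-29/24
seg 1: a=2, c=M1/2=7/8, d=(M2−M1)/(6·1)=-7/24, b=Δ1−h1·(2M1+M2)/6=17/12
t_q=7/2 → seg 1, τ=1/2; S=2+17/12·τ+7/8·τ²+-7/24·τ³=185/64

  seg 0: a=3 b=-29/24 c=0 d=7/72
  seg 1: a=2 b=17/12 c=7/8 d=-7/24
S(7/2) = 185/64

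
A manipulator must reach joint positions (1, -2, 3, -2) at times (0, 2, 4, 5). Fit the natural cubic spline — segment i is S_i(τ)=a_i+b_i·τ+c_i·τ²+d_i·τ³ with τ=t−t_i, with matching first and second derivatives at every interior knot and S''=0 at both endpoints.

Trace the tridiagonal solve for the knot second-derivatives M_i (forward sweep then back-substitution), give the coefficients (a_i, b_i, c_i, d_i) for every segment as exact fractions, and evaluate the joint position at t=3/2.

Δ: Δ0=-3/2, Δ1=5/2, Δ2=-5
row 1: diag=8, rhs=24; c'=1/4, d'=3
row 2: denom=6−2·1/4=11/2; d'=(-45−2·3)/(11/2)=-102/11
back: M2=-102/11
back: M1=3−1/4·-102/11=117/22
M: M0=0, M1=117/22, M2=-102/11, M3=0
seg 0: a=1, c=M0/2=0, d=(M1−M0)/(6·2)=39/88, b=Δ0−h0·(2M0+M1)/6=-36/11
seg 1: a=-2, c=M1/2=117/44, d=(M2−M1)/(6·2)=-107/88, b=Δ1−h1·(2M1+M2)/6=45/22
seg 2: a=3, c=M2/2=-51/11, d=(M3−M2)/(6·1)=17/11, b=Δ2−h2·(2M2+M3)/6=-21/11
t_q=3/2 → seg 0, τ=3/2; S=1+-36/11·τ+0·τ²+39/88·τ³=-1699/704

  seg 0: a=1 b=-36/11 c=0 d=39/88
  seg 1: a=-2 b=45/22 c=117/44 d=-107/88
  seg 2: a=3 b=-21/11 c=-51/11 d=17/11
S(3/2) = -1699/704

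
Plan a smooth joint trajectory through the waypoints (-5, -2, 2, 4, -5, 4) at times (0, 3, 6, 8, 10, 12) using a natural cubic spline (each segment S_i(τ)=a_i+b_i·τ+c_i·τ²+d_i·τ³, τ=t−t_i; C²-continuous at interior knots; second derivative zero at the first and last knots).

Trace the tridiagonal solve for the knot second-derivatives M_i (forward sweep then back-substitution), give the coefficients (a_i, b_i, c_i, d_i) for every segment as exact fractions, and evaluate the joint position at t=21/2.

Δ: Δ0=1, Δ1=4/3, Δ2=1, Δ3=-9/2, Δ4=9/2
row 1: diag=12, rhs=2; c'=1/4, d'=1/6
row 2: denom=10−3·1/4=37/4; d'=(-2−3·1/6)/(37/4)=-10/37
row 3: denom=8−2·8/37=280/37; d'=(-33−2·-10/37)/(280/37)=-1201/280
row 4: denom=8−2·37/140=523/70; d'=(54−2·-1201/280)/(523/70)=8761/1046
back: M4=8761/1046
back: M3=-1201/280−37/140·8761/1046=-3401/523
back: M2=-10/37−8/37·-3401/523=594/523
back: M1=1/6−1/4·594/523=-184/1569
M: M0=0, M1=-184/1569, M2=594/523, M3=-3401/523, M4=8761/1046, M5=0
seg 0: a=-5, c=M0/2=0, d=(M1−M0)/(6·3)=-92/14121, b=Δ0−h0·(2M0+M1)/6=1661/1569
seg 1: a=-2, c=M1/2=-92/1569, d=(M2−M1)/(6·3)=983/14121, b=Δ1−h1·(2M1+M2)/6=1385/1569
seg 2: a=2, c=M2/2=297/523, d=(M3−M2)/(6·2)=-3995/6276, b=Δ2−h2·(2M2+M3)/6=3782/1569
seg 3: a=4, c=M3/2=-3401/1046, d=(M4−M3)/(6·2)=15563/12552, b=Δ3−h3·(2M3+M4)/6=-4639/1569
seg 4: a=-5, c=M4/2=8761/2092, d=(M5−M4)/(6·2)=-8761/12552, b=Δ4−h4·(2M4+M5)/6=-3401/3138
t_q=21/2 → seg 4, τ=1/2; S=-5+-3401/3138·τ+8761/2092·τ²+-8761/12552·τ³=-153375/33472

  seg 0: a=-5 b=1661/1569 c=0 d=-92/14121
  seg 1: a=-2 b=1385/1569 c=-92/1569 d=983/14121
  seg 2: a=2 b=3782/1569 c=297/523 d=-3995/6276
  seg 3: a=4 b=-4639/1569 c=-3401/1046 d=15563/12552
  seg 4: a=-5 b=-3401/3138 c=8761/2092 d=-8761/12552
S(21/2) = -153375/33472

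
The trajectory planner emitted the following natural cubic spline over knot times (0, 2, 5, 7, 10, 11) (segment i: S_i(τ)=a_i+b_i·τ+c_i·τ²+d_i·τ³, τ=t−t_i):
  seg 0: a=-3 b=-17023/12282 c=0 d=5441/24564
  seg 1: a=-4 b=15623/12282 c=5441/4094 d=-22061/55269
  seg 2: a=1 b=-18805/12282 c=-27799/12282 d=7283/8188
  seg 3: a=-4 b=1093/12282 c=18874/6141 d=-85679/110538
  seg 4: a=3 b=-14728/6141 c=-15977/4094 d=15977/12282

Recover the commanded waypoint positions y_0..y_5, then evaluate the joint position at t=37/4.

y_0=-3 y_1=-4 y_2=1 y_3=-4 y_4=3 y_5=-2
S(37/4) = 767851/262016

y_0 = S_0(0) = a_0 = -3
y_1 = S_1(0) = a_1 = -4
y_2 = S_2(0) = a_2 = 1
y_3 = S_3(0) = a_3 = -4
y_4 = S_4(0) = a_4 = 3
y_5 = S_4(1) = -2
t_q=37/4 is in segment 3 (τ=9/4); S_3(τ)=767851/262016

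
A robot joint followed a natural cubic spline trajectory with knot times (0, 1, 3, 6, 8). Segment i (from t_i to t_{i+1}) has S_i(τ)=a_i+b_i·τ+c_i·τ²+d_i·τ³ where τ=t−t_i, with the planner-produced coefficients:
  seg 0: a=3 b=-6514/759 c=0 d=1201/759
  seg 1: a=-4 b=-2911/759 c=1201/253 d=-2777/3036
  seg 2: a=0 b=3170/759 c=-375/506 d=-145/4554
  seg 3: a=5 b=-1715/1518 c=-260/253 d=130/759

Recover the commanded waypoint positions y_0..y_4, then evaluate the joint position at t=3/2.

y_0 = S_0(0) = a_0 = 3
y_1 = S_1(0) = a_1 = -4
y_2 = S_2(0) = a_2 = 0
y_3 = S_3(0) = a_3 = 5
y_4 = S_3(2) = 0
t_q=3/2 is in segment 1 (τ=1/2); S_1(τ)=-39227/8096

y_0=3 y_1=-4 y_2=0 y_3=5 y_4=0
S(3/2) = -39227/8096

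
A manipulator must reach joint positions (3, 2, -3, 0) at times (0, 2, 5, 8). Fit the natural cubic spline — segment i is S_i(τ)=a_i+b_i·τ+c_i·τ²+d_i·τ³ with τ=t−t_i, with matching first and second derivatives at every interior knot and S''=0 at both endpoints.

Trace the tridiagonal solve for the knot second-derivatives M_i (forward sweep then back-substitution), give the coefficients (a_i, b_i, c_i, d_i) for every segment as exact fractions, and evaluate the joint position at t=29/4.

  seg 0: a=3 b=-23/222 c=0 d=-11/111
  seg 1: a=2 b=-287/222 c=-22/37 d=313/1998
  seg 2: a=-3 b=-70/111 c=181/222 d=-181/1998
S(29/4) = -6267/4736

Δ: Δ0=-1/2, Δ1=-5/3, Δ2=1
row 1: diag=10, rhs=-7; c'=3/10, d'=-7/10
row 2: denom=12−3·3/10=111/10; d'=(16−3·-7/10)/(111/10)=181/111
back: M2=181/111
back: M1=-7/10−3/10·181/111=-44/37
M: M0=0, M1=-44/37, M2=181/111, M3=0
seg 0: a=3, c=M0/2=0, d=(M1−M0)/(6·2)=-11/111, b=Δ0−h0·(2M0+M1)/6=-23/222
seg 1: a=2, c=M1/2=-22/37, d=(M2−M1)/(6·3)=313/1998, b=Δ1−h1·(2M1+M2)/6=-287/222
seg 2: a=-3, c=M2/2=181/222, d=(M3−M2)/(6·3)=-181/1998, b=Δ2−h2·(2M2+M3)/6=-70/111
t_q=29/4 → seg 2, τ=9/4; S=-3+-70/111·τ+181/222·τ²+-181/1998·τ³=-6267/4736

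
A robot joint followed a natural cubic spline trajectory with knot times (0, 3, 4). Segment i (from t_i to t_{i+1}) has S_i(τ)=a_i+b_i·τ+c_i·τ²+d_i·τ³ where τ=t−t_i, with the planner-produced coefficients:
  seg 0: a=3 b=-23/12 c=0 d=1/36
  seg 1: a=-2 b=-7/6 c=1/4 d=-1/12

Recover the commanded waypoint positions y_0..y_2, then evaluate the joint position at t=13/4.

y_0 = S_0(0) = a_0 = 3
y_1 = S_1(0) = a_1 = -2
y_2 = S_1(1) = -3
t_q=13/4 is in segment 1 (τ=1/4); S_1(τ)=-583/256

y_0=3 y_1=-2 y_2=-3
S(13/4) = -583/256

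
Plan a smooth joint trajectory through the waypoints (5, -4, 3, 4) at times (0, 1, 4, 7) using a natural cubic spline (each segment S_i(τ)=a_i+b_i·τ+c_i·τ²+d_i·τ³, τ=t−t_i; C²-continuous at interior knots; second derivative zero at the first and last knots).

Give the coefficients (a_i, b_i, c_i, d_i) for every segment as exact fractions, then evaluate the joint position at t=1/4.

  seg 0: a=5 b=-925/87 c=0 d=142/87
  seg 1: a=-4 b=-499/87 c=142/29 d=-64/87
  seg 2: a=3 b=329/87 c=-50/29 d=50/261
S(1/4) = 2197/928

Δ: Δ0=-9, Δ1=7/3, Δ2=1/3
row 1: diag=8, rhs=68; c'=3/8, d'=17/2
row 2: denom=12−3·3/8=87/8; d'=(-12−3·17/2)/(87/8)=-100/29
back: M2=-100/29
back: M1=17/2−3/8·-100/29=284/29
M: M0=0, M1=284/29, M2=-100/29, M3=0
seg 0: a=5, c=M0/2=0, d=(M1−M0)/(6·1)=142/87, b=Δ0−h0·(2M0+M1)/6=-925/87
seg 1: a=-4, c=M1/2=142/29, d=(M2−M1)/(6·3)=-64/87, b=Δ1−h1·(2M1+M2)/6=-499/87
seg 2: a=3, c=M2/2=-50/29, d=(M3−M2)/(6·3)=50/261, b=Δ2−h2·(2M2+M3)/6=329/87
t_q=1/4 → seg 0, τ=1/4; S=5+-925/87·τ+0·τ²+142/87·τ³=2197/928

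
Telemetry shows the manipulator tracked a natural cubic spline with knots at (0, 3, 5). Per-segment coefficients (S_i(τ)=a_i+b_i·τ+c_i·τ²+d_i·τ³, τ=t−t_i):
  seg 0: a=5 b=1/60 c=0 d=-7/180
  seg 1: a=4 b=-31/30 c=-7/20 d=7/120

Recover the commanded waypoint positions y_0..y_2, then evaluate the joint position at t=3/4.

y_0=5 y_1=4 y_2=1
S(3/4) = 1279/256

y_0 = S_0(0) = a_0 = 5
y_1 = S_1(0) = a_1 = 4
y_2 = S_1(2) = 1
t_q=3/4 is in segment 0 (τ=3/4); S_0(τ)=1279/256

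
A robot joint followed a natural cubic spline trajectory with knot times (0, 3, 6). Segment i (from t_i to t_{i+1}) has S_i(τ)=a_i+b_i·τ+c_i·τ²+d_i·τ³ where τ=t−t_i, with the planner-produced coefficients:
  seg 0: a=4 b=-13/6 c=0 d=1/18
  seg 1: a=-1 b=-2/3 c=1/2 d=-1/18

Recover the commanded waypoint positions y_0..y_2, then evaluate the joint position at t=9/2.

y_0 = S_0(0) = a_0 = 4
y_1 = S_1(0) = a_1 = -1
y_2 = S_1(3) = 0
t_q=9/2 is in segment 1 (τ=3/2); S_1(τ)=-17/16

y_0=4 y_1=-1 y_2=0
S(9/2) = -17/16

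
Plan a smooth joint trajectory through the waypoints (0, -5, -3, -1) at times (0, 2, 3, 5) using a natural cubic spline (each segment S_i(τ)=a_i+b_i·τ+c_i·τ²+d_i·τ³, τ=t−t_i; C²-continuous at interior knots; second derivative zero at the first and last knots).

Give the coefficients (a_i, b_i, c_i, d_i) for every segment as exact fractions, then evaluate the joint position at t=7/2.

Δ: Δ0=-5/2, Δ1=2, Δ2=1
row 1: diag=6, rhs=27; c'=1/6, d'=9/2
row 2: denom=6−1·1/6=35/6; d'=(-6−1·9/2)/(35/6)=-9/5
back: M2=-9/5
back: M1=9/2−1/6·-9/5=24/5
M: M0=0, M1=24/5, M2=-9/5, M3=0
seg 0: a=0, c=M0/2=0, d=(M1−M0)/(6·2)=2/5, b=Δ0−h0·(2M0+M1)/6=-41/10
seg 1: a=-5, c=M1/2=12/5, d=(M2−M1)/(6·1)=-11/10, b=Δ1−h1·(2M1+M2)/6=7/10
seg 2: a=-3, c=M2/2=-9/10, d=(M3−M2)/(6·2)=3/20, b=Δ2−h2·(2M2+M3)/6=11/5
t_q=7/2 → seg 2, τ=1/2; S=-3+11/5·τ+-9/10·τ²+3/20·τ³=-337/160

  seg 0: a=0 b=-41/10 c=0 d=2/5
  seg 1: a=-5 b=7/10 c=12/5 d=-11/10
  seg 2: a=-3 b=11/5 c=-9/10 d=3/20
S(7/2) = -337/160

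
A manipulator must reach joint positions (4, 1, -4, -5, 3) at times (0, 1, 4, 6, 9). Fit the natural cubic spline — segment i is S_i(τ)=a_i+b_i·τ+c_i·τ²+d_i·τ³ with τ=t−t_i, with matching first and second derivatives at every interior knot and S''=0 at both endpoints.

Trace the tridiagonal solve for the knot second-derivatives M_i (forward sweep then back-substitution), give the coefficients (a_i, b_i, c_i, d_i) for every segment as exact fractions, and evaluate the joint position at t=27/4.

Δ: Δ0=-3, Δ1=-5/3, Δ2=-1/2, Δ3=8/3
row 1: diag=8, rhs=8; c'=3/8, d'=1
row 2: denom=10−3·3/8=71/8; d'=(7−3·1)/(71/8)=32/71
row 3: denom=10−2·16/71=678/71; d'=(19−2·32/71)/(678/71)=1285/678
back: M3=1285/678
back: M2=32/71−16/71·1285/678=8/339
back: M1=1−3/8·8/339=112/113
M: M0=0, M1=112/113, M2=8/339, M3=1285/678, M4=0
seg 0: a=4, c=M0/2=0, d=(M1−M0)/(6·1)=56/339, b=Δ0−h0·(2M0+M1)/6=-1073/339
seg 1: a=1, c=M1/2=56/113, d=(M2−M1)/(6·3)=-164/3051, b=Δ1−h1·(2M1+M2)/6=-905/339
seg 2: a=-4, c=M2/2=4/339, d=(M3−M2)/(6·2)=141/904, b=Δ2−h2·(2M2+M3)/6=-389/339
seg 3: a=-5, c=M3/2=1285/1356, d=(M4−M3)/(6·3)=-1285/12204, b=Δ3−h3·(2M3+M4)/6=523/678
t_q=27/4 → seg 3, τ=3/4; S=-5+523/678·τ+1285/1356·τ²+-1285/12204·τ³=-113769/28928

  seg 0: a=4 b=-1073/339 c=0 d=56/339
  seg 1: a=1 b=-905/339 c=56/113 d=-164/3051
  seg 2: a=-4 b=-389/339 c=4/339 d=141/904
  seg 3: a=-5 b=523/678 c=1285/1356 d=-1285/12204
S(27/4) = -113769/28928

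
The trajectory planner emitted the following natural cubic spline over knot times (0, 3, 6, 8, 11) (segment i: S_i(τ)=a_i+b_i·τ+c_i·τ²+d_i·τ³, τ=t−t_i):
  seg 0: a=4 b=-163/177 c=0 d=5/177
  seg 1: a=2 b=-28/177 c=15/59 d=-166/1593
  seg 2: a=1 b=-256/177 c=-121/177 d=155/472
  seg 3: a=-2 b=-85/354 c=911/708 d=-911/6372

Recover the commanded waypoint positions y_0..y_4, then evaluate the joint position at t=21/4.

y_0 = S_0(0) = a_0 = 4
y_1 = S_1(0) = a_1 = 2
y_2 = S_2(0) = a_2 = 1
y_3 = S_3(0) = a_3 = -2
y_4 = S_3(3) = 5
t_q=21/4 is in segment 1 (τ=9/4); S_1(τ)=3293/1888

y_0=4 y_1=2 y_2=1 y_3=-2 y_4=5
S(21/4) = 3293/1888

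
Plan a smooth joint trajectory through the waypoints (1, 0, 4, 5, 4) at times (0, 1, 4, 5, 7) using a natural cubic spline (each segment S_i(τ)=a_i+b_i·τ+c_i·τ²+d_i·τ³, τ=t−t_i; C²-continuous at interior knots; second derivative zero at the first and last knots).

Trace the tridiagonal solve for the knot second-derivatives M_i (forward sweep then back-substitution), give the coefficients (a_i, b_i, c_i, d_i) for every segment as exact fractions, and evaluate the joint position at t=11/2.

Δ: Δ0=-1, Δ1=4/3, Δ2=1, Δ3=-1/2
row 1: diag=8, rhs=14; c'=3/8, d'=7/4
row 2: denom=8−3·3/8=55/8; d'=(-2−3·7/4)/(55/8)=-58/55
row 3: denom=6−1·8/55=322/55; d'=(-9−1·-58/55)/(322/55)=-19/14
back: M3=-19/14
back: M2=-58/55−8/55·-19/14=-6/7
back: M1=7/4−3/8·-6/7=29/14
M: M0=0, M1=29/14, M2=-6/7, M3=-19/14, M4=0
seg 0: a=1, c=M0/2=0, d=(M1−M0)/(6·1)=29/84, b=Δ0−h0·(2M0+M1)/6=-113/84
seg 1: a=0, c=M1/2=29/28, d=(M2−M1)/(6·3)=-41/252, b=Δ1−h1·(2M1+M2)/6=-13/42
seg 2: a=4, c=M2/2=-3/7, d=(M3−M2)/(6·1)=-1/12, b=Δ2−h2·(2M2+M3)/6=127/84
seg 3: a=5, c=M3/2=-19/28, d=(M4−M3)/(6·2)=19/168, b=Δ3−h3·(2M3+M4)/6=17/42
t_q=11/2 → seg 3, τ=1/2; S=5+17/42·τ+-19/28·τ²+19/168·τ³=323/64

  seg 0: a=1 b=-113/84 c=0 d=29/84
  seg 1: a=0 b=-13/42 c=29/28 d=-41/252
  seg 2: a=4 b=127/84 c=-3/7 d=-1/12
  seg 3: a=5 b=17/42 c=-19/28 d=19/168
S(11/2) = 323/64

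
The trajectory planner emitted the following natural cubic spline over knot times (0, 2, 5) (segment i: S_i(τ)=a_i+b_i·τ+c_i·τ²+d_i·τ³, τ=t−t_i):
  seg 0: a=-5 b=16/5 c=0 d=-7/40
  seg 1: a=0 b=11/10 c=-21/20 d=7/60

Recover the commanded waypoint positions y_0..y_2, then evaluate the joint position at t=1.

y_0 = S_0(0) = a_0 = -5
y_1 = S_1(0) = a_1 = 0
y_2 = S_1(3) = -3
t_q=1 is in segment 0 (τ=1); S_0(τ)=-79/40

y_0=-5 y_1=0 y_2=-3
S(1) = -79/40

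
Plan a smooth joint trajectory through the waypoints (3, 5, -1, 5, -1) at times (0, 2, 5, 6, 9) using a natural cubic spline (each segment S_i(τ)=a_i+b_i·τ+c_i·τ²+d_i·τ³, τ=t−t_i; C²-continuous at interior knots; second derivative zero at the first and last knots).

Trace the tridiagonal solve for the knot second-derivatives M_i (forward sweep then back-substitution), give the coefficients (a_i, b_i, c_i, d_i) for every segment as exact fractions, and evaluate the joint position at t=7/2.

  seg 0: a=3 b=76/31 c=0 d=-45/124
  seg 1: a=5 b=-59/31 c=-135/62 d=133/186
  seg 2: a=-1 b=269/62 c=132/31 d=-161/62
  seg 3: a=5 b=157/31 c=-219/62 d=73/186
S(7/2) = -169/496

Δ: Δ0=1, Δ1=-2, Δ2=6, Δ3=-2
row 1: diag=10, rhs=-18; c'=3/10, d'=-9/5
row 2: denom=8−3·3/10=71/10; d'=(48−3·-9/5)/(71/10)=534/71
row 3: denom=8−1·10/71=558/71; d'=(-48−1·534/71)/(558/71)=-219/31
back: M3=-219/31
back: M2=534/71−10/71·-219/31=264/31
back: M1=-9/5−3/10·264/31=-135/31
M: M0=0, M1=-135/31, M2=264/31, M3=-219/31, M4=0
seg 0: a=3, c=M0/2=0, d=(M1−M0)/(6·2)=-45/124, b=Δ0−h0·(2M0+M1)/6=76/31
seg 1: a=5, c=M1/2=-135/62, d=(M2−M1)/(6·3)=133/186, b=Δ1−h1·(2M1+M2)/6=-59/31
seg 2: a=-1, c=M2/2=132/31, d=(M3−M2)/(6·1)=-161/62, b=Δ2−h2·(2M2+M3)/6=269/62
seg 3: a=5, c=M3/2=-219/62, d=(M4−M3)/(6·3)=73/186, b=Δ3−h3·(2M3+M4)/6=157/31
t_q=7/2 → seg 1, τ=3/2; S=5+-59/31·τ+-135/62·τ²+133/186·τ³=-169/496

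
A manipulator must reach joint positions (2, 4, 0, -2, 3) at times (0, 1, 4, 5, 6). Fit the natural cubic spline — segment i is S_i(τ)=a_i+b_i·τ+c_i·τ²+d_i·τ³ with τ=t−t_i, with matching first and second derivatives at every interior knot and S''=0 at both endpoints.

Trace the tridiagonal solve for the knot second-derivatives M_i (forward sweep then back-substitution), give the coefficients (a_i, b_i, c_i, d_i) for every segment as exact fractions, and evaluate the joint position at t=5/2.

  seg 0: a=2 b=1495/636 c=0 d=-223/636
  seg 1: a=4 b=413/318 c=-223/212 d=37/636
  seg 2: a=0 b=-2189/636 c=-28/53 d=1253/636
  seg 3: a=-2 b=449/318 c=1141/212 d=-1141/636
S(5/2) = 6407/1696

Δ: Δ0=2, Δ1=-4/3, Δ2=-2, Δ3=5
row 1: diag=8, rhs=-20; c'=3/8, d'=-5/2
row 2: denom=8−3·3/8=55/8; d'=(-4−3·-5/2)/(55/8)=28/55
row 3: denom=4−1·8/55=212/55; d'=(42−1·28/55)/(212/55)=1141/106
back: M3=1141/106
back: M2=28/55−8/55·1141/106=-56/53
back: M1=-5/2−3/8·-56/53=-223/106
M: M0=0, M1=-223/106, M2=-56/53, M3=1141/106, M4=0
seg 0: a=2, c=M0/2=0, d=(M1−M0)/(6·1)=-223/636, b=Δ0−h0·(2M0+M1)/6=1495/636
seg 1: a=4, c=M1/2=-223/212, d=(M2−M1)/(6·3)=37/636, b=Δ1−h1·(2M1+M2)/6=413/318
seg 2: a=0, c=M2/2=-28/53, d=(M3−M2)/(6·1)=1253/636, b=Δ2−h2·(2M2+M3)/6=-2189/636
seg 3: a=-2, c=M3/2=1141/212, d=(M4−M3)/(6·1)=-1141/636, b=Δ3−h3·(2M3+M4)/6=449/318
t_q=5/2 → seg 1, τ=3/2; S=4+413/318·τ+-223/212·τ²+37/636·τ³=6407/1696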